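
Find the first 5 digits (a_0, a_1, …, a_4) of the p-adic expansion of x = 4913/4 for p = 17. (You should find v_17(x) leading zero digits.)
(a_0, …, a_4) = (0, 0, 0, 13, 12)

v_17(4913/4) = 3, so a_0 = ... = a_2 = 0. Factor out: x = 17^3 · u with u = 1/4 a unit in ℤ_17. Expand u iteratively via a_{v+i} = u_i mod 17, u_{i+1} = (u_i − a_{v+i})/17:
  u_0 = 1/4;  a_3 = 13;  u_1 = (u_0 − 13)/17 = -3/4
  u_1 = -3/4;  a_4 = 12;  u_2 = (u_1 − 12)/17 = -3/4
Digits: (0, 0, 0, 13, 12).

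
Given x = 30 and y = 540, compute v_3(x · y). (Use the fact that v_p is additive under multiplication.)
v_3(16200) = 4

v_p(x) = 1 (factor: 30 = 3^1 · 10); v_p(y) = 3 (factor: 540 = 3^3 · 20). Additivity: v_p(xy) = v_p(x) + v_p(y) = 1 + 3 = 4. (Direct check: xy = 16200 = 3^4 · (200).)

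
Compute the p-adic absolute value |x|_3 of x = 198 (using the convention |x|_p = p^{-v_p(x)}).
|198|_3 = 1/9

Step 1 — compute v_3(x) by factoring powers of 3 out of the numerator and denominator: v_3(198) = 2. Step 2 — apply |x|_p = p^{-v_p(x)} = 3^{-2} = 1/9.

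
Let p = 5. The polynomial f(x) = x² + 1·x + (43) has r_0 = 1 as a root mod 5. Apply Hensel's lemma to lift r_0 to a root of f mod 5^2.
r_1 = 11 (mod 25)

Hensel: r_{i+1} = r_i − f(r_i)·(f′(r_i))^{-1} mod 5^{i+2}, f′(x) = 2x + 1. Iterate:
  r_0 = 1 (mod 5)
  r_1 = 11 (mod 25)
Final: r = 11 satisfies f(r) ≡ 0 mod 5^2.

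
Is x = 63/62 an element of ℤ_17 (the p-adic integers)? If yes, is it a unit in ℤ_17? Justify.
x ∈ ℤ_17^× (unit); v_17(x) = 0

ℤ_17 = {x ∈ ℚ_17 : v_17(x) ≥ 0} and ℤ_17^× = {x ∈ ℤ_17 : v_17(x) = 0}. Here v_17(63/62) = v_17(num) − v_17(den) = 0; compare against these criteria.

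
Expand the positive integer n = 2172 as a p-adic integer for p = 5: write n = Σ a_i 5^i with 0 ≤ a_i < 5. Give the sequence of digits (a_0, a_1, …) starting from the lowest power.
(a_0, a_1, …) = (2, 4, 1, 2, 3)

Repeated division by 5 gives the digits low-to-high: 2172 = 2 + 4·5^1 + 1·5^2 + 2·5^3 + 3·5^4. Digit sequence: (2, 4, 1, 2, 3).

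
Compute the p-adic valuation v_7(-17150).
v_7(-17150) = 3

v_7(n) is the largest exponent k such that 7^k divides n. Factor out: -17150 = -7^3 · 50. (Sign doesn't affect v_p.) So v_7(-17150) = 3.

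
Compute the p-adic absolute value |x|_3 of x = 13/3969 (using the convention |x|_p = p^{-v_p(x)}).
|13/3969|_3 = 81

Step 1 — compute v_3(x) by factoring powers of 3 out of the numerator and denominator: v_3(13/3969) = -4. Step 2 — apply |x|_p = p^{-v_p(x)} = 3^{4} = 81.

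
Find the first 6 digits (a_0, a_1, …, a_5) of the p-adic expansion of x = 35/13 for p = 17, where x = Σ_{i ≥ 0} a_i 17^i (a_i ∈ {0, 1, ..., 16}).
(a_0, …, a_5) = (4, 13, 11, 15, 3, 5)

v_17(35/13) = 0 (numerator and denominator both coprime to 17), so x ∈ ℤ_17^×. Compute digits iteratively via a_i = x_i mod 17, x_{i+1} = (x_i − a_i)/17, with x_0 = x:
  x_0 = 35/13;  a_0 = 4;  x_1 = (x_0 − 4)/17 = -1/13
  x_1 = -1/13;  a_1 = 13;  x_2 = (x_1 − 13)/17 = -10/13
  x_2 = -10/13;  a_2 = 11;  x_3 = (x_2 − 11)/17 = -9/13
  x_3 = -9/13;  a_3 = 15;  x_4 = (x_3 − 15)/17 = -12/13
  x_4 = -12/13;  a_4 = 3;  x_5 = (x_4 − 3)/17 = -3/13
  x_5 = -3/13;  a_5 = 5;  x_6 = (x_5 − 5)/17 = -4/13
Digits: (4, 13, 11, 15, 3, 5).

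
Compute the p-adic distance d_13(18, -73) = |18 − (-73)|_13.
d_13(18, -73) = 1/13

Step 1 — x − y = 18 − (-73) = 91. Step 2 — v_13(91) = 1 (factor: 91 = (13^1 · 7); the sign does not affect v_p). Step 3 — |x − y|_13 = 13^{-1} = 1/13.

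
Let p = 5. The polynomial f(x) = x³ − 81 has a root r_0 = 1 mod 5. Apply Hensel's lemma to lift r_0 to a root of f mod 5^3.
r_2 = 11 (mod 125)

Hensel: r_{i+1} = r_i − f(r_i)/f′(r_i) mod 5^{i+2}, where f′(x) = 3x². Iterate:
  r_0 = 1 (mod 5)
  r_1 = 11 (mod 25)
  r_2 = 11 (mod 125)
Final: r = 11 with f(r) ≡ 0 mod 5^3.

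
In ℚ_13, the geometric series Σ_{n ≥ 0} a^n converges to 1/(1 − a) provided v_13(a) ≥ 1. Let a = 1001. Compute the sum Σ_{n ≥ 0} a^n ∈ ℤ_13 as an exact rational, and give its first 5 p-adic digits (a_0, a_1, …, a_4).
Σ a^n = 1/(1 − a) = -1/1000;  first 5 digits = (1, 12, 6, 0, 2)

v_13(a) = 1 ≥ 1, so the series converges in ℤ_13 to 1/(1 − a) = 1/(1 − 1001) = -1/1000. Expand this rational in ℤ_13: compute digits iteratively via d_i = x_i mod 13, x_{i+1} = (x_i − d_i)/13. The first 5 digits are (1, 12, 6, 0, 2).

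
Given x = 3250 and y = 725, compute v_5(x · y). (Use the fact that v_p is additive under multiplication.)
v_5(2356250) = 5

v_p(x) = 3 (factor: 3250 = 5^3 · 26); v_p(y) = 2 (factor: 725 = 5^2 · 29). Additivity: v_p(xy) = v_p(x) + v_p(y) = 3 + 2 = 5. (Direct check: xy = 2356250 = 5^5 · (754).)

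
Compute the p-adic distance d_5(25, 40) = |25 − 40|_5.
d_5(25, 40) = 1/5

Step 1 — x − y = 25 − 40 = -15. Step 2 — v_5(-15) = 1 (factor: -15 = −(5^1 · 3); the sign does not affect v_p). Step 3 — |x − y|_5 = 5^{-1} = 1/5.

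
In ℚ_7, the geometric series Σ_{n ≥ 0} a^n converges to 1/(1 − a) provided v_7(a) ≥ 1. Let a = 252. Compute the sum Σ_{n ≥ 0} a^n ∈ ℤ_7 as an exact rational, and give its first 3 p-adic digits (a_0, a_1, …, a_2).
Σ a^n = 1/(1 − a) = -1/251;  first 3 digits = (1, 1, 6)

v_7(a) = 1 ≥ 1, so the series converges in ℤ_7 to 1/(1 − a) = 1/(1 − 252) = -1/251. Expand this rational in ℤ_7: compute digits iteratively via d_i = x_i mod 7, x_{i+1} = (x_i − d_i)/7. The first 3 digits are (1, 1, 6).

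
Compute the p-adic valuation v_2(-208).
v_2(-208) = 4

v_2(n) is the largest exponent k such that 2^k divides n. Factor out: -208 = -2^4 · 13. (Sign doesn't affect v_p.) So v_2(-208) = 4.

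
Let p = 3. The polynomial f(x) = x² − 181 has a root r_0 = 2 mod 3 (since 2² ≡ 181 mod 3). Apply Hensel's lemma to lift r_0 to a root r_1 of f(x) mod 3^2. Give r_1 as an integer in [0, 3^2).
r_1 = 8 (mod 9)

Hensel's recurrence: r_{i+1} = r_i − f(r_i)·(f′(r_i))^{-1} mod 3^{i+2}, with f′(x) = 2x. Iterate:
  r_0 = 2 (mod 3)
  r_1 = 8 (mod 9)
Final: r_1 = 8, and one checks f(r_1) ≡ 0 mod 3^2.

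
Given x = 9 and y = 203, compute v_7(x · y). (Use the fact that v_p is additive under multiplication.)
v_7(1827) = 1

v_p(x) = 0 (factor: 9 = 7^0 · 9); v_p(y) = 1 (factor: 203 = 7^1 · 29). Additivity: v_p(xy) = v_p(x) + v_p(y) = 0 + 1 = 1. (Direct check: xy = 1827 = 7^1 · (261).)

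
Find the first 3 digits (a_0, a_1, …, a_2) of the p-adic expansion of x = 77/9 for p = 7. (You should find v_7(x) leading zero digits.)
(a_0, …, a_2) = (0, 2, 3)

v_7(77/9) = 1, so a_0 = ... = a_0 = 0. Factor out: x = 7^1 · u with u = 11/9 a unit in ℤ_7. Expand u iteratively via a_{v+i} = u_i mod 7, u_{i+1} = (u_i − a_{v+i})/7:
  u_0 = 11/9;  a_1 = 2;  u_1 = (u_0 − 2)/7 = -1/9
  u_1 = -1/9;  a_2 = 3;  u_2 = (u_1 − 3)/7 = -4/9
Digits: (0, 2, 3).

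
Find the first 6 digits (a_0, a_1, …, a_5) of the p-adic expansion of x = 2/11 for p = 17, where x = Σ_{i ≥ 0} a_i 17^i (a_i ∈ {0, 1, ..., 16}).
(a_0, …, a_5) = (11, 4, 9, 1, 3, 6)

v_17(2/11) = 0 (numerator and denominator both coprime to 17), so x ∈ ℤ_17^×. Compute digits iteratively via a_i = x_i mod 17, x_{i+1} = (x_i − a_i)/17, with x_0 = x:
  x_0 = 2/11;  a_0 = 11;  x_1 = (x_0 − 11)/17 = -7/11
  x_1 = -7/11;  a_1 = 4;  x_2 = (x_1 − 4)/17 = -3/11
  x_2 = -3/11;  a_2 = 9;  x_3 = (x_2 − 9)/17 = -6/11
  x_3 = -6/11;  a_3 = 1;  x_4 = (x_3 − 1)/17 = -1/11
  x_4 = -1/11;  a_4 = 3;  x_5 = (x_4 − 3)/17 = -2/11
  x_5 = -2/11;  a_5 = 6;  x_6 = (x_5 − 6)/17 = -4/11
Digits: (11, 4, 9, 1, 3, 6).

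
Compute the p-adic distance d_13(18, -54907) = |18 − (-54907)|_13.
d_13(18, -54907) = 1/2197

Step 1 — x − y = 18 − (-54907) = 54925. Step 2 — v_13(54925) = 3 (factor: 54925 = (13^3 · 25); the sign does not affect v_p). Step 3 — |x − y|_13 = 13^{-3} = 1/2197.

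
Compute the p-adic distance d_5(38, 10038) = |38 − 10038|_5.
d_5(38, 10038) = 1/625

Step 1 — x − y = 38 − 10038 = -10000. Step 2 — v_5(-10000) = 4 (factor: -10000 = −(5^4 · 16); the sign does not affect v_p). Step 3 — |x − y|_5 = 5^{-4} = 1/625.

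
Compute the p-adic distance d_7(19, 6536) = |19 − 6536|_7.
d_7(19, 6536) = 1/343

Step 1 — x − y = 19 − 6536 = -6517. Step 2 — v_7(-6517) = 3 (factor: -6517 = −(7^3 · 19); the sign does not affect v_p). Step 3 — |x − y|_7 = 7^{-3} = 1/343.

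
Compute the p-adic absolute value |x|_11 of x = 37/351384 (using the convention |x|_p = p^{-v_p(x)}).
|37/351384|_11 = 14641

Step 1 — compute v_11(x) by factoring powers of 11 out of the numerator and denominator: v_11(37/351384) = -4. Step 2 — apply |x|_p = p^{-v_p(x)} = 11^{4} = 14641.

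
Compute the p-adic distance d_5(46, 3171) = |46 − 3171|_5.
d_5(46, 3171) = 1/3125

Step 1 — x − y = 46 − 3171 = -3125. Step 2 — v_5(-3125) = 5 (factor: -3125 = −(5^5 · 1); the sign does not affect v_p). Step 3 — |x − y|_5 = 5^{-5} = 1/3125.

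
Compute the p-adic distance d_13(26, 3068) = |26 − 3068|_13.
d_13(26, 3068) = 1/169

Step 1 — x − y = 26 − 3068 = -3042. Step 2 — v_13(-3042) = 2 (factor: -3042 = −(13^2 · 18); the sign does not affect v_p). Step 3 — |x − y|_13 = 13^{-2} = 1/169.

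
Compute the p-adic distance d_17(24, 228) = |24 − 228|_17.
d_17(24, 228) = 1/17

Step 1 — x − y = 24 − 228 = -204. Step 2 — v_17(-204) = 1 (factor: -204 = −(17^1 · 12); the sign does not affect v_p). Step 3 — |x − y|_17 = 17^{-1} = 1/17.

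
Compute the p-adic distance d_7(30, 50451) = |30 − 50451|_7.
d_7(30, 50451) = 1/16807

Step 1 — x − y = 30 − 50451 = -50421. Step 2 — v_7(-50421) = 5 (factor: -50421 = −(7^5 · 3); the sign does not affect v_p). Step 3 — |x − y|_7 = 7^{-5} = 1/16807.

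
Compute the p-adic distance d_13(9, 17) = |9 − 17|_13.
d_13(9, 17) = 1

Step 1 — x − y = 9 − 17 = -8. Step 2 — v_13(-8) = 0 (factor: -8 = −(13^0 · 8); the sign does not affect v_p). Step 3 — |x − y|_13 = 13^{0} = 1.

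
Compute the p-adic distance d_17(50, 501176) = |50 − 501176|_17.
d_17(50, 501176) = 1/83521

Step 1 — x − y = 50 − 501176 = -501126. Step 2 — v_17(-501126) = 4 (factor: -501126 = −(17^4 · 6); the sign does not affect v_p). Step 3 — |x − y|_17 = 17^{-4} = 1/83521.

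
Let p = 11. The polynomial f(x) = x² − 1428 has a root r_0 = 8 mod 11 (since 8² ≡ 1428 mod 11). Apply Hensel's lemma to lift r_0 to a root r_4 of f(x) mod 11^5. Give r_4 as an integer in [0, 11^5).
r_4 = 90329 (mod 161051)

Hensel's recurrence: r_{i+1} = r_i − f(r_i)·(f′(r_i))^{-1} mod 11^{i+2}, with f′(x) = 2x. Iterate:
  r_0 = 8 (mod 11)
  r_1 = 63 (mod 121)
  r_2 = 1152 (mod 1331)
  r_3 = 2483 (mod 14641)
  r_4 = 90329 (mod 161051)
Final: r_4 = 90329, and one checks f(r_4) ≡ 0 mod 11^5.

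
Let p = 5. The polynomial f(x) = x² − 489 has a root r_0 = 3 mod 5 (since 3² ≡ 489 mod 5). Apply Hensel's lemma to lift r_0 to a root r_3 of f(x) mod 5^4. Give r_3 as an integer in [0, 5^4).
r_3 = 308 (mod 625)

Hensel's recurrence: r_{i+1} = r_i − f(r_i)·(f′(r_i))^{-1} mod 5^{i+2}, with f′(x) = 2x. Iterate:
  r_0 = 3 (mod 5)
  r_1 = 8 (mod 25)
  r_2 = 58 (mod 125)
  r_3 = 308 (mod 625)
Final: r_3 = 308, and one checks f(r_3) ≡ 0 mod 5^4.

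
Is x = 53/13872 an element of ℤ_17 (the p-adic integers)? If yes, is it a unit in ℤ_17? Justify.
x ∉ ℤ_17 (v_17(x) = -2 < 0)

ℤ_17 = {x ∈ ℚ_17 : v_17(x) ≥ 0} and ℤ_17^× = {x ∈ ℤ_17 : v_17(x) = 0}. Here v_17(53/13872) = v_17(num) − v_17(den) = -2; compare against these criteria.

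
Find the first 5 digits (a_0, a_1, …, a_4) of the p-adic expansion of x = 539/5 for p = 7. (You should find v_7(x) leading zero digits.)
(a_0, …, a_4) = (0, 0, 5, 1, 4)

v_7(539/5) = 2, so a_0 = ... = a_1 = 0. Factor out: x = 7^2 · u with u = 11/5 a unit in ℤ_7. Expand u iteratively via a_{v+i} = u_i mod 7, u_{i+1} = (u_i − a_{v+i})/7:
  u_0 = 11/5;  a_2 = 5;  u_1 = (u_0 − 5)/7 = -2/5
  u_1 = -2/5;  a_3 = 1;  u_2 = (u_1 − 1)/7 = -1/5
  u_2 = -1/5;  a_4 = 4;  u_3 = (u_2 − 4)/7 = -3/5
Digits: (0, 0, 5, 1, 4).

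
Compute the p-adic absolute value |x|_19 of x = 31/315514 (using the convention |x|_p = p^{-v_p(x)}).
|31/315514|_19 = 6859

Step 1 — compute v_19(x) by factoring powers of 19 out of the numerator and denominator: v_19(31/315514) = -3. Step 2 — apply |x|_p = p^{-v_p(x)} = 19^{3} = 6859.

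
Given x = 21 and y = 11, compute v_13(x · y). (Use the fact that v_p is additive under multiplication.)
v_13(231) = 0

v_p(x) = 0 (factor: 21 = 13^0 · 21); v_p(y) = 0 (factor: 11 = 13^0 · 11). Additivity: v_p(xy) = v_p(x) + v_p(y) = 0 + 0 = 0. (Direct check: xy = 231 = 13^0 · (231).)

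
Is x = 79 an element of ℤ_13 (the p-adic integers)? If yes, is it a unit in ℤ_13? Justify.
x ∈ ℤ_13^× (unit); v_13(x) = 0

ℤ_13 = {x ∈ ℚ_13 : v_13(x) ≥ 0} and ℤ_13^× = {x ∈ ℤ_13 : v_13(x) = 0}. Here v_13(79) = v_13(num) − v_13(den) = 0; compare against these criteria.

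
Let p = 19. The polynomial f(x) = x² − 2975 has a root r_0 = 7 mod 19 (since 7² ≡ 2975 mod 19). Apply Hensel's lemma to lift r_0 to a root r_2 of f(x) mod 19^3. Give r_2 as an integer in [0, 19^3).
r_2 = 3465 (mod 6859)

Hensel's recurrence: r_{i+1} = r_i − f(r_i)·(f′(r_i))^{-1} mod 19^{i+2}, with f′(x) = 2x. Iterate:
  r_0 = 7 (mod 19)
  r_1 = 216 (mod 361)
  r_2 = 3465 (mod 6859)
Final: r_2 = 3465, and one checks f(r_2) ≡ 0 mod 19^3.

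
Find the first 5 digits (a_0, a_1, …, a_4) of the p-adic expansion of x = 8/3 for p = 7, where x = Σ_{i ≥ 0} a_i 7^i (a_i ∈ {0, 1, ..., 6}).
(a_0, …, a_4) = (5, 2, 2, 2, 2)

v_7(8/3) = 0 (numerator and denominator both coprime to 7), so x ∈ ℤ_7^×. Compute digits iteratively via a_i = x_i mod 7, x_{i+1} = (x_i − a_i)/7, with x_0 = x:
  x_0 = 8/3;  a_0 = 5;  x_1 = (x_0 − 5)/7 = -1/3
  x_1 = -1/3;  a_1 = 2;  x_2 = (x_1 − 2)/7 = -1/3
  x_2 = -1/3;  a_2 = 2;  x_3 = (x_2 − 2)/7 = -1/3
  x_3 = -1/3;  a_3 = 2;  x_4 = (x_3 − 2)/7 = -1/3
  x_4 = -1/3;  a_4 = 2;  x_5 = (x_4 − 2)/7 = -1/3
Digits: (5, 2, 2, 2, 2).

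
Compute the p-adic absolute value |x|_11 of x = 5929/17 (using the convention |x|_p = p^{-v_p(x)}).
|5929/17|_11 = 1/121

Step 1 — compute v_11(x) by factoring powers of 11 out of the numerator and denominator: v_11(5929/17) = 2. Step 2 — apply |x|_p = p^{-v_p(x)} = 11^{-2} = 1/121.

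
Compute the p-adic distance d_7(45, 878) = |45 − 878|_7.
d_7(45, 878) = 1/49

Step 1 — x − y = 45 − 878 = -833. Step 2 — v_7(-833) = 2 (factor: -833 = −(7^2 · 17); the sign does not affect v_p). Step 3 — |x − y|_7 = 7^{-2} = 1/49.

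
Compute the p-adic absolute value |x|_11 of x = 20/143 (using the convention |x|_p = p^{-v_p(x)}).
|20/143|_11 = 11

Step 1 — compute v_11(x) by factoring powers of 11 out of the numerator and denominator: v_11(20/143) = -1. Step 2 — apply |x|_p = p^{-v_p(x)} = 11^{1} = 11.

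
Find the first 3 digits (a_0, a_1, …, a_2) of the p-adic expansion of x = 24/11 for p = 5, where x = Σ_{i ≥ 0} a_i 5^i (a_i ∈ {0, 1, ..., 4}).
(a_0, …, a_2) = (4, 1, 2)

v_5(24/11) = 0 (numerator and denominator both coprime to 5), so x ∈ ℤ_5^×. Compute digits iteratively via a_i = x_i mod 5, x_{i+1} = (x_i − a_i)/5, with x_0 = x:
  x_0 = 24/11;  a_0 = 4;  x_1 = (x_0 − 4)/5 = -4/11
  x_1 = -4/11;  a_1 = 1;  x_2 = (x_1 − 1)/5 = -3/11
  x_2 = -3/11;  a_2 = 2;  x_3 = (x_2 − 2)/5 = -5/11
Digits: (4, 1, 2).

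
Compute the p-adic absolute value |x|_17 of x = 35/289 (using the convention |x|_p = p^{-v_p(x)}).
|35/289|_17 = 289

Step 1 — compute v_17(x) by factoring powers of 17 out of the numerator and denominator: v_17(35/289) = -2. Step 2 — apply |x|_p = p^{-v_p(x)} = 17^{2} = 289.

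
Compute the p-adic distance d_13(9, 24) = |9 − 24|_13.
d_13(9, 24) = 1

Step 1 — x − y = 9 − 24 = -15. Step 2 — v_13(-15) = 0 (factor: -15 = −(13^0 · 15); the sign does not affect v_p). Step 3 — |x − y|_13 = 13^{0} = 1.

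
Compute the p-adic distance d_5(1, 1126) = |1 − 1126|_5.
d_5(1, 1126) = 1/125

Step 1 — x − y = 1 − 1126 = -1125. Step 2 — v_5(-1125) = 3 (factor: -1125 = −(5^3 · 9); the sign does not affect v_p). Step 3 — |x − y|_5 = 5^{-3} = 1/125.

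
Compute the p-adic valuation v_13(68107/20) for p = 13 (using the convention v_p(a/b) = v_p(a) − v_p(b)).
v_13(68107/20) = 3

Factor powers of 13 from the numerator and denominator of the reduced fraction: 68107 = 13^3 · 31 and 20 = 13^0 · 20. Apply v_p(a/b) = v_p(a) − v_p(b): v_13(68107/20) = 3 − 0 = 3.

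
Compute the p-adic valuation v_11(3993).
v_11(3993) = 3

v_11(n) is the largest exponent k such that 11^k divides n. Factor out: 3993 = 11^3 · 3. (Sign doesn't affect v_p.) So v_11(3993) = 3.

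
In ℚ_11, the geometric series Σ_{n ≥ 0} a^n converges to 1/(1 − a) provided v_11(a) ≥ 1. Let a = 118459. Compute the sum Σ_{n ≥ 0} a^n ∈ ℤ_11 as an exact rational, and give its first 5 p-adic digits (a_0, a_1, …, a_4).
Σ a^n = 1/(1 − a) = -1/118458;  first 5 digits = (1, 0, 0, 1, 8)

v_11(a) = 3 ≥ 1, so the series converges in ℤ_11 to 1/(1 − a) = 1/(1 − 118459) = -1/118458. Expand this rational in ℤ_11: compute digits iteratively via d_i = x_i mod 11, x_{i+1} = (x_i − d_i)/11. The first 5 digits are (1, 0, 0, 1, 8).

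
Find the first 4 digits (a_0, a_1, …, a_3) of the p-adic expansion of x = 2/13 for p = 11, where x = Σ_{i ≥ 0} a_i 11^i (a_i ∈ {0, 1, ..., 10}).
(a_0, …, a_3) = (1, 5, 8, 6)

v_11(2/13) = 0 (numerator and denominator both coprime to 11), so x ∈ ℤ_11^×. Compute digits iteratively via a_i = x_i mod 11, x_{i+1} = (x_i − a_i)/11, with x_0 = x:
  x_0 = 2/13;  a_0 = 1;  x_1 = (x_0 − 1)/11 = -1/13
  x_1 = -1/13;  a_1 = 5;  x_2 = (x_1 − 5)/11 = -6/13
  x_2 = -6/13;  a_2 = 8;  x_3 = (x_2 − 8)/11 = -10/13
  x_3 = -10/13;  a_3 = 6;  x_4 = (x_3 − 6)/11 = -8/13
Digits: (1, 5, 8, 6).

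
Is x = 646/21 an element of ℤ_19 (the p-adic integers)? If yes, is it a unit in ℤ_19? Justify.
x ∈ ℤ_19 but not a unit; v_19(x) = 1 > 0

ℤ_19 = {x ∈ ℚ_19 : v_19(x) ≥ 0} and ℤ_19^× = {x ∈ ℤ_19 : v_19(x) = 0}. Here v_19(646/21) = v_19(num) − v_19(den) = 1; compare against these criteria.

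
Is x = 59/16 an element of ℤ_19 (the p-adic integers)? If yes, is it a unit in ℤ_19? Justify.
x ∈ ℤ_19^× (unit); v_19(x) = 0

ℤ_19 = {x ∈ ℚ_19 : v_19(x) ≥ 0} and ℤ_19^× = {x ∈ ℤ_19 : v_19(x) = 0}. Here v_19(59/16) = v_19(num) − v_19(den) = 0; compare against these criteria.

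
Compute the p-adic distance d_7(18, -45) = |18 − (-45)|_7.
d_7(18, -45) = 1/7

Step 1 — x − y = 18 − (-45) = 63. Step 2 — v_7(63) = 1 (factor: 63 = (7^1 · 9); the sign does not affect v_p). Step 3 — |x − y|_7 = 7^{-1} = 1/7.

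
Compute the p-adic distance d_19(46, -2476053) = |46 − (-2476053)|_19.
d_19(46, -2476053) = 1/2476099

Step 1 — x − y = 46 − (-2476053) = 2476099. Step 2 — v_19(2476099) = 5 (factor: 2476099 = (19^5 · 1); the sign does not affect v_p). Step 3 — |x − y|_19 = 19^{-5} = 1/2476099.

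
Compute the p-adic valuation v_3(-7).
v_3(-7) = 0

v_3(n) is the largest exponent k such that 3^k divides n. Factor out: -7 = -3^0 · 7. (Sign doesn't affect v_p.) So v_3(-7) = 0.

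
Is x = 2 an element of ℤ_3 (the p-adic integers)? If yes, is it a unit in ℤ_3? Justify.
x ∈ ℤ_3^× (unit); v_3(x) = 0

ℤ_3 = {x ∈ ℚ_3 : v_3(x) ≥ 0} and ℤ_3^× = {x ∈ ℤ_3 : v_3(x) = 0}. Here v_3(2) = v_3(num) − v_3(den) = 0; compare against these criteria.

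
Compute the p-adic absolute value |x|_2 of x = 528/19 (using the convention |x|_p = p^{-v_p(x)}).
|528/19|_2 = 1/16

Step 1 — compute v_2(x) by factoring powers of 2 out of the numerator and denominator: v_2(528/19) = 4. Step 2 — apply |x|_p = p^{-v_p(x)} = 2^{-4} = 1/16.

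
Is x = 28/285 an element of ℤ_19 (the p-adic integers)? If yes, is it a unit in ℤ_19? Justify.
x ∉ ℤ_19 (v_19(x) = -1 < 0)

ℤ_19 = {x ∈ ℚ_19 : v_19(x) ≥ 0} and ℤ_19^× = {x ∈ ℤ_19 : v_19(x) = 0}. Here v_19(28/285) = v_19(num) − v_19(den) = -1; compare against these criteria.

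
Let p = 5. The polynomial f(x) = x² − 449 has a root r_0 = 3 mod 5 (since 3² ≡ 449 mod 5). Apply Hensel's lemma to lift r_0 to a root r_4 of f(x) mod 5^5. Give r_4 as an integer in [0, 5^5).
r_4 = 2018 (mod 3125)

Hensel's recurrence: r_{i+1} = r_i − f(r_i)·(f′(r_i))^{-1} mod 5^{i+2}, with f′(x) = 2x. Iterate:
  r_0 = 3 (mod 5)
  r_1 = 18 (mod 25)
  r_2 = 18 (mod 125)
  r_3 = 143 (mod 625)
  r_4 = 2018 (mod 3125)
Final: r_4 = 2018, and one checks f(r_4) ≡ 0 mod 5^5.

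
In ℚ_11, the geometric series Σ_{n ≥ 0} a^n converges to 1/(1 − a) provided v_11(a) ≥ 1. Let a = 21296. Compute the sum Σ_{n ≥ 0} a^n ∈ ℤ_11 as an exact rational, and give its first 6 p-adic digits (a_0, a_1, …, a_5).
Σ a^n = 1/(1 − a) = -1/21295;  first 6 digits = (1, 0, 0, 5, 1, 0)

v_11(a) = 3 ≥ 1, so the series converges in ℤ_11 to 1/(1 − a) = 1/(1 − 21296) = -1/21295. Expand this rational in ℤ_11: compute digits iteratively via d_i = x_i mod 11, x_{i+1} = (x_i − d_i)/11. The first 6 digits are (1, 0, 0, 5, 1, 0).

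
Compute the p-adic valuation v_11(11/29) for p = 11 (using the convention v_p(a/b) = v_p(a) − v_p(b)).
v_11(11/29) = 1

Factor powers of 11 from the numerator and denominator of the reduced fraction: 11 = 11^1 · 1 and 29 = 11^0 · 29. Apply v_p(a/b) = v_p(a) − v_p(b): v_11(11/29) = 1 − 0 = 1.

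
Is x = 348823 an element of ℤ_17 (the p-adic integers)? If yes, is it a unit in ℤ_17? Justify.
x ∈ ℤ_17 but not a unit; v_17(x) = 3 > 0

ℤ_17 = {x ∈ ℚ_17 : v_17(x) ≥ 0} and ℤ_17^× = {x ∈ ℤ_17 : v_17(x) = 0}. Here v_17(348823) = v_17(num) − v_17(den) = 3; compare against these criteria.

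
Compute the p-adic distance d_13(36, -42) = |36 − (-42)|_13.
d_13(36, -42) = 1/13

Step 1 — x − y = 36 − (-42) = 78. Step 2 — v_13(78) = 1 (factor: 78 = (13^1 · 6); the sign does not affect v_p). Step 3 — |x − y|_13 = 13^{-1} = 1/13.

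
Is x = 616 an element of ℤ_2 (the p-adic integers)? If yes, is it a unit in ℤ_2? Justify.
x ∈ ℤ_2 but not a unit; v_2(x) = 3 > 0

ℤ_2 = {x ∈ ℚ_2 : v_2(x) ≥ 0} and ℤ_2^× = {x ∈ ℤ_2 : v_2(x) = 0}. Here v_2(616) = v_2(num) − v_2(den) = 3; compare against these criteria.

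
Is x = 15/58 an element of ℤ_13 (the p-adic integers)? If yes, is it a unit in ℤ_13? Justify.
x ∈ ℤ_13^× (unit); v_13(x) = 0

ℤ_13 = {x ∈ ℚ_13 : v_13(x) ≥ 0} and ℤ_13^× = {x ∈ ℤ_13 : v_13(x) = 0}. Here v_13(15/58) = v_13(num) − v_13(den) = 0; compare against these criteria.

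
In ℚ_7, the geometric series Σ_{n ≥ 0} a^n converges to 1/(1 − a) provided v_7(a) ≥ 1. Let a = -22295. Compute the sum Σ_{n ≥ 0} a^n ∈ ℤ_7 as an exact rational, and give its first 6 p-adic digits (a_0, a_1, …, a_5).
Σ a^n = 1/(1 − a) = 1/22296;  first 6 digits = (1, 0, 0, 5, 4, 5)

v_7(a) = 3 ≥ 1, so the series converges in ℤ_7 to 1/(1 − a) = 1/(1 − (-22295)) = 1/22296. Expand this rational in ℤ_7: compute digits iteratively via d_i = x_i mod 7, x_{i+1} = (x_i − d_i)/7. The first 6 digits are (1, 0, 0, 5, 4, 5).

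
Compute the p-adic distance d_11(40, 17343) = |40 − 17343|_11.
d_11(40, 17343) = 1/1331

Step 1 — x − y = 40 − 17343 = -17303. Step 2 — v_11(-17303) = 3 (factor: -17303 = −(11^3 · 13); the sign does not affect v_p). Step 3 — |x − y|_11 = 11^{-3} = 1/1331.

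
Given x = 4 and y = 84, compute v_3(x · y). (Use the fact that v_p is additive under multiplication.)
v_3(336) = 1

v_p(x) = 0 (factor: 4 = 3^0 · 4); v_p(y) = 1 (factor: 84 = 3^1 · 28). Additivity: v_p(xy) = v_p(x) + v_p(y) = 0 + 1 = 1. (Direct check: xy = 336 = 3^1 · (112).)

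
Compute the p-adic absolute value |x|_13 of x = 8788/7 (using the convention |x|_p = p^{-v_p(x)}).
|8788/7|_13 = 1/2197

Step 1 — compute v_13(x) by factoring powers of 13 out of the numerator and denominator: v_13(8788/7) = 3. Step 2 — apply |x|_p = p^{-v_p(x)} = 13^{-3} = 1/2197.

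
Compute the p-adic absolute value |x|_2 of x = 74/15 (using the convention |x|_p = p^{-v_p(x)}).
|74/15|_2 = 1/2

Step 1 — compute v_2(x) by factoring powers of 2 out of the numerator and denominator: v_2(74/15) = 1. Step 2 — apply |x|_p = p^{-v_p(x)} = 2^{-1} = 1/2.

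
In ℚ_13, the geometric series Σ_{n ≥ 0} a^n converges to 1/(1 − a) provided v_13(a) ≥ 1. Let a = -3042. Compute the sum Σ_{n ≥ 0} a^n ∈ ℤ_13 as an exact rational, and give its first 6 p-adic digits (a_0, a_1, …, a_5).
Σ a^n = 1/(1 − a) = 1/3043;  first 6 digits = (1, 0, 8, 11, 11, 11)

v_13(a) = 2 ≥ 1, so the series converges in ℤ_13 to 1/(1 − a) = 1/(1 − (-3042)) = 1/3043. Expand this rational in ℤ_13: compute digits iteratively via d_i = x_i mod 13, x_{i+1} = (x_i − d_i)/13. The first 6 digits are (1, 0, 8, 11, 11, 11).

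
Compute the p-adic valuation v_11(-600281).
v_11(-600281) = 4

v_11(n) is the largest exponent k such that 11^k divides n. Factor out: -600281 = -11^4 · 41. (Sign doesn't affect v_p.) So v_11(-600281) = 4.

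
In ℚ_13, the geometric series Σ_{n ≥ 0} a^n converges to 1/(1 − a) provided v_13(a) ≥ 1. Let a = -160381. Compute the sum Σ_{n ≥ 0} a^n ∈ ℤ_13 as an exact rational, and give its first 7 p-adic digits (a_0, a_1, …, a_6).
Σ a^n = 1/(1 − a) = 1/160382;  first 7 digits = (1, 0, 0, 5, 7, 12, 11)

v_13(a) = 3 ≥ 1, so the series converges in ℤ_13 to 1/(1 − a) = 1/(1 − (-160381)) = 1/160382. Expand this rational in ℤ_13: compute digits iteratively via d_i = x_i mod 13, x_{i+1} = (x_i − d_i)/13. The first 7 digits are (1, 0, 0, 5, 7, 12, 11).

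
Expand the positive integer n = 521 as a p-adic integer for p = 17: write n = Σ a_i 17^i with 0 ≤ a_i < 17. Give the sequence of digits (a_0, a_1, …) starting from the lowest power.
(a_0, a_1, …) = (11, 13, 1)

Repeated division by 17 gives the digits low-to-high: 521 = 11 + 13·17^1 + 1·17^2. Digit sequence: (11, 13, 1).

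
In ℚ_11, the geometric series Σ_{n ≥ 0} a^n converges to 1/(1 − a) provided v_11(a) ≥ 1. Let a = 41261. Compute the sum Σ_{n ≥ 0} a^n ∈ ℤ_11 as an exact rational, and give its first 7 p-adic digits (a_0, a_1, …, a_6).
Σ a^n = 1/(1 − a) = -1/41260;  first 7 digits = (1, 0, 0, 9, 2, 0, 4)

v_11(a) = 3 ≥ 1, so the series converges in ℤ_11 to 1/(1 − a) = 1/(1 − 41261) = -1/41260. Expand this rational in ℤ_11: compute digits iteratively via d_i = x_i mod 11, x_{i+1} = (x_i − d_i)/11. The first 7 digits are (1, 0, 0, 9, 2, 0, 4).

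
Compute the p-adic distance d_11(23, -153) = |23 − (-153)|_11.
d_11(23, -153) = 1/11

Step 1 — x − y = 23 − (-153) = 176. Step 2 — v_11(176) = 1 (factor: 176 = (11^1 · 16); the sign does not affect v_p). Step 3 — |x − y|_11 = 11^{-1} = 1/11.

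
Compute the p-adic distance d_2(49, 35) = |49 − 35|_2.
d_2(49, 35) = 1/2

Step 1 — x − y = 49 − 35 = 14. Step 2 — v_2(14) = 1 (factor: 14 = (2^1 · 7); the sign does not affect v_p). Step 3 — |x − y|_2 = 2^{-1} = 1/2.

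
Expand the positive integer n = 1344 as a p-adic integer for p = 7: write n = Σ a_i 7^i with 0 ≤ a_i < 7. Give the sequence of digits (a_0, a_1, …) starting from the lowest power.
(a_0, a_1, …) = (0, 3, 6, 3)

Repeated division by 7 gives the digits low-to-high: 1344 = 3·7^1 + 6·7^2 + 3·7^3. Digit sequence: (0, 3, 6, 3).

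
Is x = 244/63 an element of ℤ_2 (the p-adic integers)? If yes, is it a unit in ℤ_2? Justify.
x ∈ ℤ_2 but not a unit; v_2(x) = 2 > 0

ℤ_2 = {x ∈ ℚ_2 : v_2(x) ≥ 0} and ℤ_2^× = {x ∈ ℤ_2 : v_2(x) = 0}. Here v_2(244/63) = v_2(num) − v_2(den) = 2; compare against these criteria.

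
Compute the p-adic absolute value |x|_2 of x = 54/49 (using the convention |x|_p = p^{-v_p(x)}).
|54/49|_2 = 1/2

Step 1 — compute v_2(x) by factoring powers of 2 out of the numerator and denominator: v_2(54/49) = 1. Step 2 — apply |x|_p = p^{-v_p(x)} = 2^{-1} = 1/2.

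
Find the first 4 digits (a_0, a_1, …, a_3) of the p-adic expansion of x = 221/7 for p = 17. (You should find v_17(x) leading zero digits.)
(a_0, …, a_3) = (0, 14, 9, 14)

v_17(221/7) = 1, so a_0 = ... = a_0 = 0. Factor out: x = 17^1 · u with u = 13/7 a unit in ℤ_17. Expand u iteratively via a_{v+i} = u_i mod 17, u_{i+1} = (u_i − a_{v+i})/17:
  u_0 = 13/7;  a_1 = 14;  u_1 = (u_0 − 14)/17 = -5/7
  u_1 = -5/7;  a_2 = 9;  u_2 = (u_1 − 9)/17 = -4/7
  u_2 = -4/7;  a_3 = 14;  u_3 = (u_2 − 14)/17 = -6/7
Digits: (0, 14, 9, 14).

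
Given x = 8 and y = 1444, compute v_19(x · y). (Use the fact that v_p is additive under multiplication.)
v_19(11552) = 2

v_p(x) = 0 (factor: 8 = 19^0 · 8); v_p(y) = 2 (factor: 1444 = 19^2 · 4). Additivity: v_p(xy) = v_p(x) + v_p(y) = 0 + 2 = 2. (Direct check: xy = 11552 = 19^2 · (32).)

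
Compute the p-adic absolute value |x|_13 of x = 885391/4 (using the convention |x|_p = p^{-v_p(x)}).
|885391/4|_13 = 1/28561

Step 1 — compute v_13(x) by factoring powers of 13 out of the numerator and denominator: v_13(885391/4) = 4. Step 2 — apply |x|_p = p^{-v_p(x)} = 13^{-4} = 1/28561.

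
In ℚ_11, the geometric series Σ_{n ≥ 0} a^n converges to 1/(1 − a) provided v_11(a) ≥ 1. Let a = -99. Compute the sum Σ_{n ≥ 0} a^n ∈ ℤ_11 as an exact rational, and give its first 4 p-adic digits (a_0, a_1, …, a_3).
Σ a^n = 1/(1 − a) = 1/100;  first 4 digits = (1, 2, 3, 4)

v_11(a) = 1 ≥ 1, so the series converges in ℤ_11 to 1/(1 − a) = 1/(1 − (-99)) = 1/100. Expand this rational in ℤ_11: compute digits iteratively via d_i = x_i mod 11, x_{i+1} = (x_i − d_i)/11. The first 4 digits are (1, 2, 3, 4).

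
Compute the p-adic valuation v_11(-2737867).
v_11(-2737867) = 5

v_11(n) is the largest exponent k such that 11^k divides n. Factor out: -2737867 = -11^5 · 17. (Sign doesn't affect v_p.) So v_11(-2737867) = 5.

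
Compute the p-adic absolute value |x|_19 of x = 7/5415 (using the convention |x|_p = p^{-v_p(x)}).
|7/5415|_19 = 361

Step 1 — compute v_19(x) by factoring powers of 19 out of the numerator and denominator: v_19(7/5415) = -2. Step 2 — apply |x|_p = p^{-v_p(x)} = 19^{2} = 361.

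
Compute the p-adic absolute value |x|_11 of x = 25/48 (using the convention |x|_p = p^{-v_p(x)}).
|25/48|_11 = 1

Step 1 — compute v_11(x) by factoring powers of 11 out of the numerator and denominator: v_11(25/48) = 0. Step 2 — apply |x|_p = p^{-v_p(x)} = 11^{0} = 1.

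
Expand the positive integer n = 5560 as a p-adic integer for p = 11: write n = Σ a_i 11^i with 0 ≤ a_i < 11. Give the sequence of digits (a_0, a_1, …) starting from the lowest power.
(a_0, a_1, …) = (5, 10, 1, 4)

Repeated division by 11 gives the digits low-to-high: 5560 = 5 + 10·11^1 + 1·11^2 + 4·11^3. Digit sequence: (5, 10, 1, 4).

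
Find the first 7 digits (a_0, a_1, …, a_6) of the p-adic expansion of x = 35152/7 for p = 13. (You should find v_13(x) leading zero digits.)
(a_0, …, a_6) = (0, 0, 0, 6, 9, 3, 9)

v_13(35152/7) = 3, so a_0 = ... = a_2 = 0. Factor out: x = 13^3 · u with u = 16/7 a unit in ℤ_13. Expand u iteratively via a_{v+i} = u_i mod 13, u_{i+1} = (u_i − a_{v+i})/13:
  u_0 = 16/7;  a_3 = 6;  u_1 = (u_0 − 6)/13 = -2/7
  u_1 = -2/7;  a_4 = 9;  u_2 = (u_1 − 9)/13 = -5/7
  u_2 = -5/7;  a_5 = 3;  u_3 = (u_2 − 3)/13 = -2/7
  u_3 = -2/7;  a_6 = 9;  u_4 = (u_3 − 9)/13 = -5/7
Digits: (0, 0, 0, 6, 9, 3, 9).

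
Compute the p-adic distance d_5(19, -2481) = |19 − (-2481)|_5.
d_5(19, -2481) = 1/625

Step 1 — x − y = 19 − (-2481) = 2500. Step 2 — v_5(2500) = 4 (factor: 2500 = (5^4 · 4); the sign does not affect v_p). Step 3 — |x − y|_5 = 5^{-4} = 1/625.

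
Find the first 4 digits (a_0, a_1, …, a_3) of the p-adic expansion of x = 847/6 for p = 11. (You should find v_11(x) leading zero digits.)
(a_0, …, a_3) = (0, 0, 3, 9)

v_11(847/6) = 2, so a_0 = ... = a_1 = 0. Factor out: x = 11^2 · u with u = 7/6 a unit in ℤ_11. Expand u iteratively via a_{v+i} = u_i mod 11, u_{i+1} = (u_i − a_{v+i})/11:
  u_0 = 7/6;  a_2 = 3;  u_1 = (u_0 − 3)/11 = -1/6
  u_1 = -1/6;  a_3 = 9;  u_2 = (u_1 − 9)/11 = -5/6
Digits: (0, 0, 3, 9).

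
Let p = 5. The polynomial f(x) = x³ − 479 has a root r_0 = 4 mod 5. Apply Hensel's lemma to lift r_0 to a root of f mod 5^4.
r_3 = 134 (mod 625)

Hensel: r_{i+1} = r_i − f(r_i)/f′(r_i) mod 5^{i+2}, where f′(x) = 3x². Iterate:
  r_0 = 4 (mod 5)
  r_1 = 9 (mod 25)
  r_2 = 9 (mod 125)
  r_3 = 134 (mod 625)
Final: r = 134 with f(r) ≡ 0 mod 5^4.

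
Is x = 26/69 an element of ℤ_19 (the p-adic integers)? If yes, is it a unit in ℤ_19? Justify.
x ∈ ℤ_19^× (unit); v_19(x) = 0

ℤ_19 = {x ∈ ℚ_19 : v_19(x) ≥ 0} and ℤ_19^× = {x ∈ ℤ_19 : v_19(x) = 0}. Here v_19(26/69) = v_19(num) − v_19(den) = 0; compare against these criteria.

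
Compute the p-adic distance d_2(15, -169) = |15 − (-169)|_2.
d_2(15, -169) = 1/8

Step 1 — x − y = 15 − (-169) = 184. Step 2 — v_2(184) = 3 (factor: 184 = (2^3 · 23); the sign does not affect v_p). Step 3 — |x − y|_2 = 2^{-3} = 1/8.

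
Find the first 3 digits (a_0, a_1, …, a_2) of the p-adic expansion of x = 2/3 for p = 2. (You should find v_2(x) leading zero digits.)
(a_0, …, a_2) = (0, 1, 1)

v_2(2/3) = 1, so a_0 = ... = a_0 = 0. Factor out: x = 2^1 · u with u = 1/3 a unit in ℤ_2. Expand u iteratively via a_{v+i} = u_i mod 2, u_{i+1} = (u_i − a_{v+i})/2:
  u_0 = 1/3;  a_1 = 1;  u_1 = (u_0 − 1)/2 = -1/3
  u_1 = -1/3;  a_2 = 1;  u_2 = (u_1 − 1)/2 = -2/3
Digits: (0, 1, 1).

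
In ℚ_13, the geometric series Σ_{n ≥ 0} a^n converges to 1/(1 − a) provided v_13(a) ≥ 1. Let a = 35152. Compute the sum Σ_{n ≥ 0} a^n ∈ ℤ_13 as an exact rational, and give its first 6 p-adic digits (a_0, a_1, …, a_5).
Σ a^n = 1/(1 − a) = -1/35151;  first 6 digits = (1, 0, 0, 3, 1, 0)

v_13(a) = 3 ≥ 1, so the series converges in ℤ_13 to 1/(1 − a) = 1/(1 − 35152) = -1/35151. Expand this rational in ℤ_13: compute digits iteratively via d_i = x_i mod 13, x_{i+1} = (x_i − d_i)/13. The first 6 digits are (1, 0, 0, 3, 1, 0).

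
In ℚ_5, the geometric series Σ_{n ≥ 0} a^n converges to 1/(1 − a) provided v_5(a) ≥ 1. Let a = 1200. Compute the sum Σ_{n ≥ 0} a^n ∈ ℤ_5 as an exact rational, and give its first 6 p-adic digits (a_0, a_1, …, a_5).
Σ a^n = 1/(1 − a) = -1/1199;  first 6 digits = (1, 0, 3, 4, 0, 1)

v_5(a) = 2 ≥ 1, so the series converges in ℤ_5 to 1/(1 − a) = 1/(1 − 1200) = -1/1199. Expand this rational in ℤ_5: compute digits iteratively via d_i = x_i mod 5, x_{i+1} = (x_i − d_i)/5. The first 6 digits are (1, 0, 3, 4, 0, 1).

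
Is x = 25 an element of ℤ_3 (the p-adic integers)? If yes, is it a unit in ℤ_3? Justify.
x ∈ ℤ_3^× (unit); v_3(x) = 0

ℤ_3 = {x ∈ ℚ_3 : v_3(x) ≥ 0} and ℤ_3^× = {x ∈ ℤ_3 : v_3(x) = 0}. Here v_3(25) = v_3(num) − v_3(den) = 0; compare against these criteria.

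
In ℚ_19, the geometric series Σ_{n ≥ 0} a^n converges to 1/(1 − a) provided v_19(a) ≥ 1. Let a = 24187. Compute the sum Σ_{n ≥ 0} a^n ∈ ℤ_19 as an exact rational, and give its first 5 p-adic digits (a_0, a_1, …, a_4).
Σ a^n = 1/(1 − a) = -1/24186;  first 5 digits = (1, 0, 10, 3, 5)

v_19(a) = 2 ≥ 1, so the series converges in ℤ_19 to 1/(1 − a) = 1/(1 − 24187) = -1/24186. Expand this rational in ℤ_19: compute digits iteratively via d_i = x_i mod 19, x_{i+1} = (x_i − d_i)/19. The first 5 digits are (1, 0, 10, 3, 5).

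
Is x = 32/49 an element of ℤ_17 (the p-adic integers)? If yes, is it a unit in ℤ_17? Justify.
x ∈ ℤ_17^× (unit); v_17(x) = 0

ℤ_17 = {x ∈ ℚ_17 : v_17(x) ≥ 0} and ℤ_17^× = {x ∈ ℤ_17 : v_17(x) = 0}. Here v_17(32/49) = v_17(num) − v_17(den) = 0; compare against these criteria.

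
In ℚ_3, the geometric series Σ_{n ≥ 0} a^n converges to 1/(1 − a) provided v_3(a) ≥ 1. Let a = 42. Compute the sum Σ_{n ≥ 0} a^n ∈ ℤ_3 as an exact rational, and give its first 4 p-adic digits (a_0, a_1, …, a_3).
Σ a^n = 1/(1 − a) = -1/41;  first 4 digits = (1, 2, 2, 2)

v_3(a) = 1 ≥ 1, so the series converges in ℤ_3 to 1/(1 − a) = 1/(1 − 42) = -1/41. Expand this rational in ℤ_3: compute digits iteratively via d_i = x_i mod 3, x_{i+1} = (x_i − d_i)/3. The first 4 digits are (1, 2, 2, 2).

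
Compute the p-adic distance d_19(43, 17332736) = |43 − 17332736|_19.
d_19(43, 17332736) = 1/2476099

Step 1 — x − y = 43 − 17332736 = -17332693. Step 2 — v_19(-17332693) = 5 (factor: -17332693 = −(19^5 · 7); the sign does not affect v_p). Step 3 — |x − y|_19 = 19^{-5} = 1/2476099.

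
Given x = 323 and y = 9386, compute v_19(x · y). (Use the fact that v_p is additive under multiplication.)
v_19(3031678) = 3

v_p(x) = 1 (factor: 323 = 19^1 · 17); v_p(y) = 2 (factor: 9386 = 19^2 · 26). Additivity: v_p(xy) = v_p(x) + v_p(y) = 1 + 2 = 3. (Direct check: xy = 3031678 = 19^3 · (442).)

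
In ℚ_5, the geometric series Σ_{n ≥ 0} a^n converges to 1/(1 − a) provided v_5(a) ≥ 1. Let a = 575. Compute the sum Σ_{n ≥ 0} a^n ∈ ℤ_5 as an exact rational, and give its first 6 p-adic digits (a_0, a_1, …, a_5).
Σ a^n = 1/(1 − a) = -1/574;  first 6 digits = (1, 0, 3, 4, 4, 0)

v_5(a) = 2 ≥ 1, so the series converges in ℤ_5 to 1/(1 − a) = 1/(1 − 575) = -1/574. Expand this rational in ℤ_5: compute digits iteratively via d_i = x_i mod 5, x_{i+1} = (x_i − d_i)/5. The first 6 digits are (1, 0, 3, 4, 4, 0).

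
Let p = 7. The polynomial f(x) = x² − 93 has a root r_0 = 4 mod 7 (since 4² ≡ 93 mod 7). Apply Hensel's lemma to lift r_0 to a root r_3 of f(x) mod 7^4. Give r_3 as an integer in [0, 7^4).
r_3 = 130 (mod 2401)

Hensel's recurrence: r_{i+1} = r_i − f(r_i)·(f′(r_i))^{-1} mod 7^{i+2}, with f′(x) = 2x. Iterate:
  r_0 = 4 (mod 7)
  r_1 = 32 (mod 49)
  r_2 = 130 (mod 343)
  r_3 = 130 (mod 2401)
Final: r_3 = 130, and one checks f(r_3) ≡ 0 mod 7^4.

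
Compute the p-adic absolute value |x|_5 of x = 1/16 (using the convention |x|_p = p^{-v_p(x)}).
|1/16|_5 = 1

Step 1 — compute v_5(x) by factoring powers of 5 out of the numerator and denominator: v_5(1/16) = 0. Step 2 — apply |x|_p = p^{-v_p(x)} = 5^{0} = 1.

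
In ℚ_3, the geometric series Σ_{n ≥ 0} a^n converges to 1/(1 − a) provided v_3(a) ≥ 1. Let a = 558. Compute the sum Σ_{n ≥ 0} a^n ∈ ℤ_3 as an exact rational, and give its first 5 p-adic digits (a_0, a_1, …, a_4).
Σ a^n = 1/(1 − a) = -1/557;  first 5 digits = (1, 0, 2, 2, 1)

v_3(a) = 2 ≥ 1, so the series converges in ℤ_3 to 1/(1 − a) = 1/(1 − 558) = -1/557. Expand this rational in ℤ_3: compute digits iteratively via d_i = x_i mod 3, x_{i+1} = (x_i − d_i)/3. The first 5 digits are (1, 0, 2, 2, 1).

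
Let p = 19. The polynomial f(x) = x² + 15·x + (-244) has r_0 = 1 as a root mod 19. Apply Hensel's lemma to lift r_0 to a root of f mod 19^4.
r_3 = 25879 (mod 130321)

Hensel: r_{i+1} = r_i − f(r_i)·(f′(r_i))^{-1} mod 19^{i+2}, f′(x) = 2x + 15. Iterate:
  r_0 = 1 (mod 19)
  r_1 = 248 (mod 361)
  r_2 = 5302 (mod 6859)
  r_3 = 25879 (mod 130321)
Final: r = 25879 satisfies f(r) ≡ 0 mod 19^4.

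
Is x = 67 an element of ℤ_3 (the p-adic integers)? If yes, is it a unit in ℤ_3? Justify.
x ∈ ℤ_3^× (unit); v_3(x) = 0

ℤ_3 = {x ∈ ℚ_3 : v_3(x) ≥ 0} and ℤ_3^× = {x ∈ ℤ_3 : v_3(x) = 0}. Here v_3(67) = v_3(num) − v_3(den) = 0; compare against these criteria.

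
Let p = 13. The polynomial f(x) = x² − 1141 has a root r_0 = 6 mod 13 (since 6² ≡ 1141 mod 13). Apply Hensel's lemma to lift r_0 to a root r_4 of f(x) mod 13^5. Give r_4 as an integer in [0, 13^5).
r_4 = 348731 (mod 371293)

Hensel's recurrence: r_{i+1} = r_i − f(r_i)·(f′(r_i))^{-1} mod 13^{i+2}, with f′(x) = 2x. Iterate:
  r_0 = 6 (mod 13)
  r_1 = 84 (mod 169)
  r_2 = 1605 (mod 2197)
  r_3 = 5999 (mod 28561)
  r_4 = 348731 (mod 371293)
Final: r_4 = 348731, and one checks f(r_4) ≡ 0 mod 13^5.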